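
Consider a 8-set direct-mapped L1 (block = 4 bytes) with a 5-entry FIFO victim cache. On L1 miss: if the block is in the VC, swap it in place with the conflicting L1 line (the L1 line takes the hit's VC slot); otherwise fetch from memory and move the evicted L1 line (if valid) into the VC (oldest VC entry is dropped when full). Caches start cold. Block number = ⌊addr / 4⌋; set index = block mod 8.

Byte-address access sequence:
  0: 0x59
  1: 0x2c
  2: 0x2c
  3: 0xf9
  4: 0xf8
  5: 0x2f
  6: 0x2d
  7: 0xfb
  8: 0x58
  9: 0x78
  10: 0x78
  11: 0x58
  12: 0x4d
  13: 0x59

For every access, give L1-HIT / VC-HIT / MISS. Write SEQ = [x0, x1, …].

0: 0x59 (blk 22, set 6) → MISS  vc=[]
1: 0x2c (blk 11, set 3) → MISS  vc=[]
2: 0x2c (blk 11, set 3) → L1-HIT  vc=[]
3: 0xf9 (blk 62, set 6) → MISS  vc=[22]
4: 0xf8 (blk 62, set 6) → L1-HIT  vc=[22]
5: 0x2f (blk 11, set 3) → L1-HIT  vc=[22]
6: 0x2d (blk 11, set 3) → L1-HIT  vc=[22]
7: 0xfb (blk 62, set 6) → L1-HIT  vc=[22]
8: 0x58 (blk 22, set 6) → VC-HIT  vc=[62]
9: 0x78 (blk 30, set 6) → MISS  vc=[62, 22]
10: 0x78 (blk 30, set 6) → L1-HIT  vc=[62, 22]
11: 0x58 (blk 22, set 6) → VC-HIT  vc=[62, 30]
12: 0x4d (blk 19, set 3) → MISS  vc=[62, 30, 11]
13: 0x59 (blk 22, set 6) → L1-HIT  vc=[62, 30, 11]

SEQ = [MISS, MISS, L1-HIT, MISS, L1-HIT, L1-HIT, L1-HIT, L1-HIT, VC-HIT, MISS, L1-HIT, VC-HIT, MISS, L1-HIT]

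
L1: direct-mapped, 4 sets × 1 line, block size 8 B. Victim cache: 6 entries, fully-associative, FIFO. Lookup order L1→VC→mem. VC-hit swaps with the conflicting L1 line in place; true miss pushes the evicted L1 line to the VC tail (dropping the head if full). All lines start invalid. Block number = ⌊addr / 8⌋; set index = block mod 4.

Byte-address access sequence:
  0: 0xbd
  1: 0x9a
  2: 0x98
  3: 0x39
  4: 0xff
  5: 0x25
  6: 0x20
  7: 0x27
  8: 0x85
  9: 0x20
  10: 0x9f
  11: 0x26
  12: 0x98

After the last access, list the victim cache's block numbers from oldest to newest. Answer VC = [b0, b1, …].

#0 0xbd→b23/s3 MISS; vc=[]
#1 0x9a→b19/s3 MISS; vc=[23]
#2 0x98→b19/s3 L1-HIT; vc=[23]
#3 0x39→b7/s3 MISS; vc=[23,19]
#4 0xff→b31/s3 MISS; vc=[23,19,7]
#5 0x25→b4/s0 MISS; vc=[23,19,7]
#6 0x20→b4/s0 L1-HIT; vc=[23,19,7]
#7 0x27→b4/s0 L1-HIT; vc=[23,19,7]
#8 0x85→b16/s0 MISS; vc=[23,19,7,4]
#9 0x20→b4/s0 VC-HIT; vc=[23,19,7,16]
#10 0x9f→b19/s3 VC-HIT; vc=[23,31,7,16]
#11 0x26→b4/s0 L1-HIT; vc=[23,31,7,16]
#12 0x98→b19/s3 L1-HIT; vc=[23,31,7,16]

VC = [23, 31, 7, 16]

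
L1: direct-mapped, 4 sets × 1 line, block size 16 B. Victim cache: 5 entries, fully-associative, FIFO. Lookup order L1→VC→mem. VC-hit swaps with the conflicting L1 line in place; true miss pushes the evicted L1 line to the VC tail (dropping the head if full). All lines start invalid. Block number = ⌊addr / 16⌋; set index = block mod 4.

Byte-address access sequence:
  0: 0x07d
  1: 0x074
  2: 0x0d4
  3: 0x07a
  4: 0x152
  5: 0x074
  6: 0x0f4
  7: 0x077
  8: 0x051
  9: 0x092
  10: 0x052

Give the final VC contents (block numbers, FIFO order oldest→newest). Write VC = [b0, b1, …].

VC = [13, 15, 21, 9]

#0 0x7d→b7/s3 MISS; vc=[]
#1 0x74→b7/s3 L1-HIT; vc=[]
#2 0xd4→b13/s1 MISS; vc=[]
#3 0x7a→b7/s3 L1-HIT; vc=[]
#4 0x152→b21/s1 MISS; vc=[13]
#5 0x74→b7/s3 L1-HIT; vc=[13]
#6 0xf4→b15/s3 MISS; vc=[13,7]
#7 0x77→b7/s3 VC-HIT; vc=[13,15]
#8 0x51→b5/s1 MISS; vc=[13,15,21]
#9 0x92→b9/s1 MISS; vc=[13,15,21,5]
#10 0x52→b5/s1 VC-HIT; vc=[13,15,21,9]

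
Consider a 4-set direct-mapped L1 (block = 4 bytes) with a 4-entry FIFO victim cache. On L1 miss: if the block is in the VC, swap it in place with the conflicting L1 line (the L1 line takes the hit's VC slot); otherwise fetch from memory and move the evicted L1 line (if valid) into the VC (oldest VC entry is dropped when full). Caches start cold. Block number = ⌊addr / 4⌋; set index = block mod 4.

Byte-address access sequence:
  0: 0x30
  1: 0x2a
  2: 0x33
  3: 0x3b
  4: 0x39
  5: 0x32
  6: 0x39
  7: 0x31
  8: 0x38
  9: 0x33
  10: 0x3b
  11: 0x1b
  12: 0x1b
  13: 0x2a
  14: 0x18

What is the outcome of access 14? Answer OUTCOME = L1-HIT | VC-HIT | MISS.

OUTCOME = VC-HIT

  [0] addr=0x30 blk=12 s=0: MISS | VC []
  [1] addr=0x2a blk=10 s=2: MISS | VC []
  [2] addr=0x33 blk=12 s=0: L1-HIT | VC []
  [3] addr=0x3b blk=14 s=2: MISS | VC [10]
  [4] addr=0x39 blk=14 s=2: L1-HIT | VC [10]
  [5] addr=0x32 blk=12 s=0: L1-HIT | VC [10]
  [6] addr=0x39 blk=14 s=2: L1-HIT | VC [10]
  [7] addr=0x31 blk=12 s=0: L1-HIT | VC [10]
  [8] addr=0x38 blk=14 s=2: L1-HIT | VC [10]
  [9] addr=0x33 blk=12 s=0: L1-HIT | VC [10]
  [10] addr=0x3b blk=14 s=2: L1-HIT | VC [10]
  [11] addr=0x1b blk=6 s=2: MISS | VC [10, 14]
  [12] addr=0x1b blk=6 s=2: L1-HIT | VC [10, 14]
  [13] addr=0x2a blk=10 s=2: VC-HIT | VC [6, 14]
  [14] addr=0x18 blk=6 s=2: VC-HIT | VC [10, 14]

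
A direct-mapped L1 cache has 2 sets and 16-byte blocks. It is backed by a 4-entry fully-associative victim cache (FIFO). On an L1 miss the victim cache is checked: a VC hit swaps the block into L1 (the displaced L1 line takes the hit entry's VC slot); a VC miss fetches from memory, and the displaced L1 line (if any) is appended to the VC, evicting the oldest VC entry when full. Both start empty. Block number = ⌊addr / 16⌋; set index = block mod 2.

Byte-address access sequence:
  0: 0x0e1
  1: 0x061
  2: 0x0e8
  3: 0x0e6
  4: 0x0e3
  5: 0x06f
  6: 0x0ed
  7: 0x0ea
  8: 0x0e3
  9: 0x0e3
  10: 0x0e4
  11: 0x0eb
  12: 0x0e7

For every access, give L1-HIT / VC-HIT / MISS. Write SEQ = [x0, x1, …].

#0 0xe1→b14/s0 MISS; vc=[]
#1 0x61→b6/s0 MISS; vc=[14]
#2 0xe8→b14/s0 VC-HIT; vc=[6]
#3 0xe6→b14/s0 L1-HIT; vc=[6]
#4 0xe3→b14/s0 L1-HIT; vc=[6]
#5 0x6f→b6/s0 VC-HIT; vc=[14]
#6 0xed→b14/s0 VC-HIT; vc=[6]
#7 0xea→b14/s0 L1-HIT; vc=[6]
#8 0xe3→b14/s0 L1-HIT; vc=[6]
#9 0xe3→b14/s0 L1-HIT; vc=[6]
#10 0xe4→b14/s0 L1-HIT; vc=[6]
#11 0xeb→b14/s0 L1-HIT; vc=[6]
#12 0xe7→b14/s0 L1-HIT; vc=[6]

SEQ = [MISS, MISS, VC-HIT, L1-HIT, L1-HIT, VC-HIT, VC-HIT, L1-HIT, L1-HIT, L1-HIT, L1-HIT, L1-HIT, L1-HIT]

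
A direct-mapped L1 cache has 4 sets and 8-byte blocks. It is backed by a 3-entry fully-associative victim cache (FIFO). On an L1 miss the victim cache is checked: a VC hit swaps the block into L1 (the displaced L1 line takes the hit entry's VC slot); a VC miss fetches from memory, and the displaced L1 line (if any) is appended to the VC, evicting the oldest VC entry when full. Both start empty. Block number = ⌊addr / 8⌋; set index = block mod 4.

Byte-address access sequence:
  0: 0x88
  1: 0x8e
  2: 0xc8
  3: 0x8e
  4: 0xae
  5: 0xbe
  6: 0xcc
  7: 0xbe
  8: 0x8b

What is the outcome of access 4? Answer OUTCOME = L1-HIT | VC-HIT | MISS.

  [0] addr=0x88 blk=17 s=1: MISS | VC []
  [1] addr=0x8e blk=17 s=1: L1-HIT | VC []
  [2] addr=0xc8 blk=25 s=1: MISS | VC [17]
  [3] addr=0x8e blk=17 s=1: VC-HIT | VC [25]
  [4] addr=0xae blk=21 s=1: MISS | VC [25, 17]
  [5] addr=0xbe blk=23 s=3: MISS | VC [25, 17]
  [6] addr=0xcc blk=25 s=1: VC-HIT | VC [21, 17]
  [7] addr=0xbe blk=23 s=3: L1-HIT | VC [21, 17]
  [8] addr=0x8b blk=17 s=1: VC-HIT | VC [21, 25]

OUTCOME = MISS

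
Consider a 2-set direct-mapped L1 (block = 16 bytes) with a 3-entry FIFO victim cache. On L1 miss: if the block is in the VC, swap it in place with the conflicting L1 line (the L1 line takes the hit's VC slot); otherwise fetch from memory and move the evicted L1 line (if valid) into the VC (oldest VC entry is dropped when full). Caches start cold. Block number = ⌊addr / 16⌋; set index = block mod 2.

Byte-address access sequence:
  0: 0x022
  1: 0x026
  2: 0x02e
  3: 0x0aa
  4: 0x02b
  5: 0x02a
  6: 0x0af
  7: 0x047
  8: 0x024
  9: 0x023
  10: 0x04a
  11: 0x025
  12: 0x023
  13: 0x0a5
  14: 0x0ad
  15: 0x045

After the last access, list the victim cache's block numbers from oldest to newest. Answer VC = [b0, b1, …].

VC = [10, 2]

  [0] addr=0x22 blk=2 s=0: MISS | VC []
  [1] addr=0x26 blk=2 s=0: L1-HIT | VC []
  [2] addr=0x2e blk=2 s=0: L1-HIT | VC []
  [3] addr=0xaa blk=10 s=0: MISS | VC [2]
  [4] addr=0x2b blk=2 s=0: VC-HIT | VC [10]
  [5] addr=0x2a blk=2 s=0: L1-HIT | VC [10]
  [6] addr=0xaf blk=10 s=0: VC-HIT | VC [2]
  [7] addr=0x47 blk=4 s=0: MISS | VC [2, 10]
  [8] addr=0x24 blk=2 s=0: VC-HIT | VC [4, 10]
  [9] addr=0x23 blk=2 s=0: L1-HIT | VC [4, 10]
  [10] addr=0x4a blk=4 s=0: VC-HIT | VC [2, 10]
  [11] addr=0x25 blk=2 s=0: VC-HIT | VC [4, 10]
  [12] addr=0x23 blk=2 s=0: L1-HIT | VC [4, 10]
  [13] addr=0xa5 blk=10 s=0: VC-HIT | VC [4, 2]
  [14] addr=0xad blk=10 s=0: L1-HIT | VC [4, 2]
  [15] addr=0x45 blk=4 s=0: VC-HIT | VC [10, 2]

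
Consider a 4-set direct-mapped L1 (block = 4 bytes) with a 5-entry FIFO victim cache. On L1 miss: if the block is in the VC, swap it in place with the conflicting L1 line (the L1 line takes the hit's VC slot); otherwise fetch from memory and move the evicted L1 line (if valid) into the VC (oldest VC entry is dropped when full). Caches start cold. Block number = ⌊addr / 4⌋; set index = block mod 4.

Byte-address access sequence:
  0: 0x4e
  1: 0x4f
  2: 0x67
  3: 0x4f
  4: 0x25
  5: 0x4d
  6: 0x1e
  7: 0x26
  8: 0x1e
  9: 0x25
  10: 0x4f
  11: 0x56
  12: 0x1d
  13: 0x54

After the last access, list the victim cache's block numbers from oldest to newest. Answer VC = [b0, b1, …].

VC = [25, 19, 9]

  [0] addr=0x4e blk=19 s=3: MISS | VC []
  [1] addr=0x4f blk=19 s=3: L1-HIT | VC []
  [2] addr=0x67 blk=25 s=1: MISS | VC []
  [3] addr=0x4f blk=19 s=3: L1-HIT | VC []
  [4] addr=0x25 blk=9 s=1: MISS | VC [25]
  [5] addr=0x4d blk=19 s=3: L1-HIT | VC [25]
  [6] addr=0x1e blk=7 s=3: MISS | VC [25, 19]
  [7] addr=0x26 blk=9 s=1: L1-HIT | VC [25, 19]
  [8] addr=0x1e blk=7 s=3: L1-HIT | VC [25, 19]
  [9] addr=0x25 blk=9 s=1: L1-HIT | VC [25, 19]
  [10] addr=0x4f blk=19 s=3: VC-HIT | VC [25, 7]
  [11] addr=0x56 blk=21 s=1: MISS | VC [25, 7, 9]
  [12] addr=0x1d blk=7 s=3: VC-HIT | VC [25, 19, 9]
  [13] addr=0x54 blk=21 s=1: L1-HIT | VC [25, 19, 9]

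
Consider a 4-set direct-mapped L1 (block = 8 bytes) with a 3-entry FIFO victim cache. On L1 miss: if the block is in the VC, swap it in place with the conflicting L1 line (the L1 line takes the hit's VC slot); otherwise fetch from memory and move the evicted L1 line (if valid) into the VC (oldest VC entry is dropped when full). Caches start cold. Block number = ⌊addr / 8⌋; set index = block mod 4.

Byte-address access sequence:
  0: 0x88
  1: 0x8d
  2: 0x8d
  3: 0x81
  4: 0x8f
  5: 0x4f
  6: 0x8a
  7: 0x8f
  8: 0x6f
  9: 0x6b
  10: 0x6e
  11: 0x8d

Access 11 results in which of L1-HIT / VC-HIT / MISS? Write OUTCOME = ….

OUTCOME = VC-HIT

0: 0x88 (blk 17, set 1) → MISS  vc=[]
1: 0x8d (blk 17, set 1) → L1-HIT  vc=[]
2: 0x8d (blk 17, set 1) → L1-HIT  vc=[]
3: 0x81 (blk 16, set 0) → MISS  vc=[]
4: 0x8f (blk 17, set 1) → L1-HIT  vc=[]
5: 0x4f (blk 9, set 1) → MISS  vc=[17]
6: 0x8a (blk 17, set 1) → VC-HIT  vc=[9]
7: 0x8f (blk 17, set 1) → L1-HIT  vc=[9]
8: 0x6f (blk 13, set 1) → MISS  vc=[9, 17]
9: 0x6b (blk 13, set 1) → L1-HIT  vc=[9, 17]
10: 0x6e (blk 13, set 1) → L1-HIT  vc=[9, 17]
11: 0x8d (blk 17, set 1) → VC-HIT  vc=[9, 13]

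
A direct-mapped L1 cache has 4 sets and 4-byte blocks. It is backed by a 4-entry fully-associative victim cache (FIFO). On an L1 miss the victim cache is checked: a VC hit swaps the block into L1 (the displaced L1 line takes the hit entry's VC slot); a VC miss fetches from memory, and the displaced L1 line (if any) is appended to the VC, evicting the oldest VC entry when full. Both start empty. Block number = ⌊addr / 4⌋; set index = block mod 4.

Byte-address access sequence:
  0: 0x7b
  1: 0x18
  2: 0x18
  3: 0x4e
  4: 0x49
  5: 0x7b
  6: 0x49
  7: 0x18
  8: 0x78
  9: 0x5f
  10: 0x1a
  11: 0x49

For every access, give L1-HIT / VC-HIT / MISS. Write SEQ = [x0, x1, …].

SEQ = [MISS, MISS, L1-HIT, MISS, MISS, VC-HIT, VC-HIT, VC-HIT, VC-HIT, MISS, VC-HIT, VC-HIT]

  [0] addr=0x7b blk=30 s=2: MISS | VC []
  [1] addr=0x18 blk=6 s=2: MISS | VC [30]
  [2] addr=0x18 blk=6 s=2: L1-HIT | VC [30]
  [3] addr=0x4e blk=19 s=3: MISS | VC [30]
  [4] addr=0x49 blk=18 s=2: MISS | VC [30, 6]
  [5] addr=0x7b blk=30 s=2: VC-HIT | VC [18, 6]
  [6] addr=0x49 blk=18 s=2: VC-HIT | VC [30, 6]
  [7] addr=0x18 blk=6 s=2: VC-HIT | VC [30, 18]
  [8] addr=0x78 blk=30 s=2: VC-HIT | VC [6, 18]
  [9] addr=0x5f blk=23 s=3: MISS | VC [6, 18, 19]
  [10] addr=0x1a blk=6 s=2: VC-HIT | VC [30, 18, 19]
  [11] addr=0x49 blk=18 s=2: VC-HIT | VC [30, 6, 19]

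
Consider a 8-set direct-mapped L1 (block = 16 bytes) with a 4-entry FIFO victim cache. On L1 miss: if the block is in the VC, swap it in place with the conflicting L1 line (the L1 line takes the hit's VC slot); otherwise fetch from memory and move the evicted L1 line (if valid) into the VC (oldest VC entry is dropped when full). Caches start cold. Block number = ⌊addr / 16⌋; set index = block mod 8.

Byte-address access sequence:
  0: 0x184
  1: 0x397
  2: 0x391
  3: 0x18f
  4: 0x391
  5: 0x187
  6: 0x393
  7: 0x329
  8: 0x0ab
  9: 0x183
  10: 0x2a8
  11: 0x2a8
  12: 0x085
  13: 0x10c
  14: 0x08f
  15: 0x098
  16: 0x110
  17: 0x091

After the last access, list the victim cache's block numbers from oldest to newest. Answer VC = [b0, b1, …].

#0 0x184→b24/s0 MISS; vc=[]
#1 0x397→b57/s1 MISS; vc=[]
#2 0x391→b57/s1 L1-HIT; vc=[]
#3 0x18f→b24/s0 L1-HIT; vc=[]
#4 0x391→b57/s1 L1-HIT; vc=[]
#5 0x187→b24/s0 L1-HIT; vc=[]
#6 0x393→b57/s1 L1-HIT; vc=[]
#7 0x329→b50/s2 MISS; vc=[]
#8 0xab→b10/s2 MISS; vc=[50]
#9 0x183→b24/s0 L1-HIT; vc=[50]
#10 0x2a8→b42/s2 MISS; vc=[50,10]
#11 0x2a8→b42/s2 L1-HIT; vc=[50,10]
#12 0x85→b8/s0 MISS; vc=[50,10,24]
#13 0x10c→b16/s0 MISS; vc=[50,10,24,8]
#14 0x8f→b8/s0 VC-HIT; vc=[50,10,24,16]
#15 0x98→b9/s1 MISS; vc=[10,24,16,57]
#16 0x110→b17/s1 MISS; vc=[24,16,57,9]
#17 0x91→b9/s1 VC-HIT; vc=[24,16,57,17]

VC = [24, 16, 57, 17]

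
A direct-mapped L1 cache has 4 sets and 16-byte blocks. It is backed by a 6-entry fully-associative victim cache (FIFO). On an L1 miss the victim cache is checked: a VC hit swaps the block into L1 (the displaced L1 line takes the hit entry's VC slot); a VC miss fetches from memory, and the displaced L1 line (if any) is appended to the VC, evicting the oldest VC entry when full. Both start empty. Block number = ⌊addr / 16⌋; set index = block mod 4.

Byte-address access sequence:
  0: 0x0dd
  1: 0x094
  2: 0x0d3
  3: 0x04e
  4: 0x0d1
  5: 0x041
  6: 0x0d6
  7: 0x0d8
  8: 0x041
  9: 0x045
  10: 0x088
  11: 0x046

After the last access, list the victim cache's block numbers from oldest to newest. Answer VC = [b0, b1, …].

VC = [9, 8]

  [0] addr=0xdd blk=13 s=1: MISS | VC []
  [1] addr=0x94 blk=9 s=1: MISS | VC [13]
  [2] addr=0xd3 blk=13 s=1: VC-HIT | VC [9]
  [3] addr=0x4e blk=4 s=0: MISS | VC [9]
  [4] addr=0xd1 blk=13 s=1: L1-HIT | VC [9]
  [5] addr=0x41 blk=4 s=0: L1-HIT | VC [9]
  [6] addr=0xd6 blk=13 s=1: L1-HIT | VC [9]
  [7] addr=0xd8 blk=13 s=1: L1-HIT | VC [9]
  [8] addr=0x41 blk=4 s=0: L1-HIT | VC [9]
  [9] addr=0x45 blk=4 s=0: L1-HIT | VC [9]
  [10] addr=0x88 blk=8 s=0: MISS | VC [9, 4]
  [11] addr=0x46 blk=4 s=0: VC-HIT | VC [9, 8]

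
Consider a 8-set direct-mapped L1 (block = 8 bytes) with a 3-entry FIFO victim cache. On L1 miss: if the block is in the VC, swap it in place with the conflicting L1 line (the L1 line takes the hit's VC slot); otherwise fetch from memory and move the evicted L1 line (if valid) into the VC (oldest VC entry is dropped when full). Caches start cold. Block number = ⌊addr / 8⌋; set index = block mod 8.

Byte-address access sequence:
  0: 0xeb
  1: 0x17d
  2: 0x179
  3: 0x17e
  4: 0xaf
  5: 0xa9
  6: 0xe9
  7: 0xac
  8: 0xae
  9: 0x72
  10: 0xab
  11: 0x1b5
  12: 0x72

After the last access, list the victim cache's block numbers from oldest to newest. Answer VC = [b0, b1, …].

VC = [29, 54]

0: 0xeb (blk 29, set 5) → MISS  vc=[]
1: 0x17d (blk 47, set 7) → MISS  vc=[]
2: 0x179 (blk 47, set 7) → L1-HIT  vc=[]
3: 0x17e (blk 47, set 7) → L1-HIT  vc=[]
4: 0xaf (blk 21, set 5) → MISS  vc=[29]
5: 0xa9 (blk 21, set 5) → L1-HIT  vc=[29]
6: 0xe9 (blk 29, set 5) → VC-HIT  vc=[21]
7: 0xac (blk 21, set 5) → VC-HIT  vc=[29]
8: 0xae (blk 21, set 5) → L1-HIT  vc=[29]
9: 0x72 (blk 14, set 6) → MISS  vc=[29]
10: 0xab (blk 21, set 5) → L1-HIT  vc=[29]
11: 0x1b5 (blk 54, set 6) → MISS  vc=[29, 14]
12: 0x72 (blk 14, set 6) → VC-HIT  vc=[29, 54]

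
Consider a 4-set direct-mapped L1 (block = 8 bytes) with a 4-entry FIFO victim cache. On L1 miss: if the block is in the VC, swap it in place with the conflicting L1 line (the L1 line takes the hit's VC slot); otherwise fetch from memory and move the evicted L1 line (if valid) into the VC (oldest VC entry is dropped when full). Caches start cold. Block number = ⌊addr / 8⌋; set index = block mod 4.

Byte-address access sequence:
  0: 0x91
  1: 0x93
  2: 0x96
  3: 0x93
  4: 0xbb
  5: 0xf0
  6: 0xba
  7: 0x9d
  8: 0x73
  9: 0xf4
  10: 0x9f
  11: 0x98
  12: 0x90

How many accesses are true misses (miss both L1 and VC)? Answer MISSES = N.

MISSES = 5

0: 0x91 (blk 18, set 2) → MISS  vc=[]
1: 0x93 (blk 18, set 2) → L1-HIT  vc=[]
2: 0x96 (blk 18, set 2) → L1-HIT  vc=[]
3: 0x93 (blk 18, set 2) → L1-HIT  vc=[]
4: 0xbb (blk 23, set 3) → MISS  vc=[]
5: 0xf0 (blk 30, set 2) → MISS  vc=[18]
6: 0xba (blk 23, set 3) → L1-HIT  vc=[18]
7: 0x9d (blk 19, set 3) → MISS  vc=[18, 23]
8: 0x73 (blk 14, set 2) → MISS  vc=[18, 23, 30]
9: 0xf4 (blk 30, set 2) → VC-HIT  vc=[18, 23, 14]
10: 0x9f (blk 19, set 3) → L1-HIT  vc=[18, 23, 14]
11: 0x98 (blk 19, set 3) → L1-HIT  vc=[18, 23, 14]
12: 0x90 (blk 18, set 2) → VC-HIT  vc=[30, 23, 14]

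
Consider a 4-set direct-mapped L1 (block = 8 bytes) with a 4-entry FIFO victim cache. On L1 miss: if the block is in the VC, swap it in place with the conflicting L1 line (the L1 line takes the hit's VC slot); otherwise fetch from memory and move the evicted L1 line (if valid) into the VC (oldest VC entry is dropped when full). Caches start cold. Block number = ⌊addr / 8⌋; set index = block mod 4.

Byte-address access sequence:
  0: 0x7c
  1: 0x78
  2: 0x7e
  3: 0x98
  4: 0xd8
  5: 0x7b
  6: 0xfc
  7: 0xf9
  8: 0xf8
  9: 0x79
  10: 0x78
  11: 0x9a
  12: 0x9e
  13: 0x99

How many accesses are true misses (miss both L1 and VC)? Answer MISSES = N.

  [0] addr=0x7c blk=15 s=3: MISS | VC []
  [1] addr=0x78 blk=15 s=3: L1-HIT | VC []
  [2] addr=0x7e blk=15 s=3: L1-HIT | VC []
  [3] addr=0x98 blk=19 s=3: MISS | VC [15]
  [4] addr=0xd8 blk=27 s=3: MISS | VC [15, 19]
  [5] addr=0x7b blk=15 s=3: VC-HIT | VC [27, 19]
  [6] addr=0xfc blk=31 s=3: MISS | VC [27, 19, 15]
  [7] addr=0xf9 blk=31 s=3: L1-HIT | VC [27, 19, 15]
  [8] addr=0xf8 blk=31 s=3: L1-HIT | VC [27, 19, 15]
  [9] addr=0x79 blk=15 s=3: VC-HIT | VC [27, 19, 31]
  [10] addr=0x78 blk=15 s=3: L1-HIT | VC [27, 19, 31]
  [11] addr=0x9a blk=19 s=3: VC-HIT | VC [27, 15, 31]
  [12] addr=0x9e blk=19 s=3: L1-HIT | VC [27, 15, 31]
  [13] addr=0x99 blk=19 s=3: L1-HIT | VC [27, 15, 31]

MISSES = 4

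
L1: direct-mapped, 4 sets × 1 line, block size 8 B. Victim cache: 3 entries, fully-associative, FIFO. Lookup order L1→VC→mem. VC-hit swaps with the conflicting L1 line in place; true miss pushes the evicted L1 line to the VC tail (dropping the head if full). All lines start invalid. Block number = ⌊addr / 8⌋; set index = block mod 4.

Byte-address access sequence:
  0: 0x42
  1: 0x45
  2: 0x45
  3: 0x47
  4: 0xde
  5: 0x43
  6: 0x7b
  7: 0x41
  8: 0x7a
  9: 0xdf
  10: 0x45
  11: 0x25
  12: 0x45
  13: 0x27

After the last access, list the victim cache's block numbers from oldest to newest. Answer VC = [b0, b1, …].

VC = [15, 8]

  [0] addr=0x42 blk=8 s=0: MISS | VC []
  [1] addr=0x45 blk=8 s=0: L1-HIT | VC []
  [2] addr=0x45 blk=8 s=0: L1-HIT | VC []
  [3] addr=0x47 blk=8 s=0: L1-HIT | VC []
  [4] addr=0xde blk=27 s=3: MISS | VC []
  [5] addr=0x43 blk=8 s=0: L1-HIT | VC []
  [6] addr=0x7b blk=15 s=3: MISS | VC [27]
  [7] addr=0x41 blk=8 s=0: L1-HIT | VC [27]
  [8] addr=0x7a blk=15 s=3: L1-HIT | VC [27]
  [9] addr=0xdf blk=27 s=3: VC-HIT | VC [15]
  [10] addr=0x45 blk=8 s=0: L1-HIT | VC [15]
  [11] addr=0x25 blk=4 s=0: MISS | VC [15, 8]
  [12] addr=0x45 blk=8 s=0: VC-HIT | VC [15, 4]
  [13] addr=0x27 blk=4 s=0: VC-HIT | VC [15, 8]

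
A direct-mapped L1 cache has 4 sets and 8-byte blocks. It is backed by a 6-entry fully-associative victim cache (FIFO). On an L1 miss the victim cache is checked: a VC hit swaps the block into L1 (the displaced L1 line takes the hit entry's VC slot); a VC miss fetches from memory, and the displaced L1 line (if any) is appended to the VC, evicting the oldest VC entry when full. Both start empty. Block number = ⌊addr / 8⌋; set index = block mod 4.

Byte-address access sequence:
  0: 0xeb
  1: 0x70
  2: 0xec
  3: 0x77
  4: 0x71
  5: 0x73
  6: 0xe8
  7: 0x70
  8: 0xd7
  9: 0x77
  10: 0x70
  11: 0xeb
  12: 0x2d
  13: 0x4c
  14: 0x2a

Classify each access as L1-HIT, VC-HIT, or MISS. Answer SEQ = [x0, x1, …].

0: 0xeb (blk 29, set 1) → MISS  vc=[]
1: 0x70 (blk 14, set 2) → MISS  vc=[]
2: 0xec (blk 29, set 1) → L1-HIT  vc=[]
3: 0x77 (blk 14, set 2) → L1-HIT  vc=[]
4: 0x71 (blk 14, set 2) → L1-HIT  vc=[]
5: 0x73 (blk 14, set 2) → L1-HIT  vc=[]
6: 0xe8 (blk 29, set 1) → L1-HIT  vc=[]
7: 0x70 (blk 14, set 2) → L1-HIT  vc=[]
8: 0xd7 (blk 26, set 2) → MISS  vc=[14]
9: 0x77 (blk 14, set 2) → VC-HIT  vc=[26]
10: 0x70 (blk 14, set 2) → L1-HIT  vc=[26]
11: 0xeb (blk 29, set 1) → L1-HIT  vc=[26]
12: 0x2d (blk 5, set 1) → MISS  vc=[26, 29]
13: 0x4c (blk 9, set 1) → MISS  vc=[26, 29, 5]
14: 0x2a (blk 5, set 1) → VC-HIT  vc=[26, 29, 9]

SEQ = [MISS, MISS, L1-HIT, L1-HIT, L1-HIT, L1-HIT, L1-HIT, L1-HIT, MISS, VC-HIT, L1-HIT, L1-HIT, MISS, MISS, VC-HIT]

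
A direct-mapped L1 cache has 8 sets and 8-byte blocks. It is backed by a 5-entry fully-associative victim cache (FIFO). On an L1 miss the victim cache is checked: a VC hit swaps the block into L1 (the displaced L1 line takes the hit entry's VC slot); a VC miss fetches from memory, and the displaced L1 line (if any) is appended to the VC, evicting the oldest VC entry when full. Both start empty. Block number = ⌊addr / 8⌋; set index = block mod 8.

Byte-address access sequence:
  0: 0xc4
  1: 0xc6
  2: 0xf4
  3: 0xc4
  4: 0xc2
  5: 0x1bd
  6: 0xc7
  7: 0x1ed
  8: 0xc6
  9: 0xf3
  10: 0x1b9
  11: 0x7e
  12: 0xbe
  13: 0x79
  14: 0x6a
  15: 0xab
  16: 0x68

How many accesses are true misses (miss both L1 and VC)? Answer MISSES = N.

0: 0xc4 (blk 24, set 0) → MISS  vc=[]
1: 0xc6 (blk 24, set 0) → L1-HIT  vc=[]
2: 0xf4 (blk 30, set 6) → MISS  vc=[]
3: 0xc4 (blk 24, set 0) → L1-HIT  vc=[]
4: 0xc2 (blk 24, set 0) → L1-HIT  vc=[]
5: 0x1bd (blk 55, set 7) → MISS  vc=[]
6: 0xc7 (blk 24, set 0) → L1-HIT  vc=[]
7: 0x1ed (blk 61, set 5) → MISS  vc=[]
8: 0xc6 (blk 24, set 0) → L1-HIT  vc=[]
9: 0xf3 (blk 30, set 6) → L1-HIT  vc=[]
10: 0x1b9 (blk 55, set 7) → L1-HIT  vc=[]
11: 0x7e (blk 15, set 7) → MISS  vc=[55]
12: 0xbe (blk 23, set 7) → MISS  vc=[55, 15]
13: 0x79 (blk 15, set 7) → VC-HIT  vc=[55, 23]
14: 0x6a (blk 13, set 5) → MISS  vc=[55, 23, 61]
15: 0xab (blk 21, set 5) → MISS  vc=[55, 23, 61, 13]
16: 0x68 (blk 13, set 5) → VC-HIT  vc=[55, 23, 61, 21]

MISSES = 8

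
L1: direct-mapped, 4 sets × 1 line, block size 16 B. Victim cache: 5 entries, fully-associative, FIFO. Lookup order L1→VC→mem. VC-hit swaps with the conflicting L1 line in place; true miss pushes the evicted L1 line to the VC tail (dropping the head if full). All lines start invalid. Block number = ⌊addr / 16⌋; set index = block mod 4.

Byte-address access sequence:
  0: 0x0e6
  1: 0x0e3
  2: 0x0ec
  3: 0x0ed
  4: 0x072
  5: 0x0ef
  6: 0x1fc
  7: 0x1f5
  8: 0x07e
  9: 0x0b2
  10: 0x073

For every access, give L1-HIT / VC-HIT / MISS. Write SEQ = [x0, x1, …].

0: 0xe6 (blk 14, set 2) → MISS  vc=[]
1: 0xe3 (blk 14, set 2) → L1-HIT  vc=[]
2: 0xec (blk 14, set 2) → L1-HIT  vc=[]
3: 0xed (blk 14, set 2) → L1-HIT  vc=[]
4: 0x72 (blk 7, set 3) → MISS  vc=[]
5: 0xef (blk 14, set 2) → L1-HIT  vc=[]
6: 0x1fc (blk 31, set 3) → MISS  vc=[7]
7: 0x1f5 (blk 31, set 3) → L1-HIT  vc=[7]
8: 0x7e (blk 7, set 3) → VC-HIT  vc=[31]
9: 0xb2 (blk 11, set 3) → MISS  vc=[31, 7]
10: 0x73 (blk 7, set 3) → VC-HIT  vc=[31, 11]

SEQ = [MISS, L1-HIT, L1-HIT, L1-HIT, MISS, L1-HIT, MISS, L1-HIT, VC-HIT, MISS, VC-HIT]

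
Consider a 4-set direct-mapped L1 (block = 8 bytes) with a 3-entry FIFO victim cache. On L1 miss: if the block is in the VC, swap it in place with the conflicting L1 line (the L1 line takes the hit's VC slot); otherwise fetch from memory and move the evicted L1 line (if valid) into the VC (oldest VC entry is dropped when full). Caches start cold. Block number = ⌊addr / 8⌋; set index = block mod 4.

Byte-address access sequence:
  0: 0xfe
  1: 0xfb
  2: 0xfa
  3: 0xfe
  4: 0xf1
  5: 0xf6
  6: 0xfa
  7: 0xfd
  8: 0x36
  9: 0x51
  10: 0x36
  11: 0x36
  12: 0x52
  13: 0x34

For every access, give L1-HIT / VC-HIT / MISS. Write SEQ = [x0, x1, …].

SEQ = [MISS, L1-HIT, L1-HIT, L1-HIT, MISS, L1-HIT, L1-HIT, L1-HIT, MISS, MISS, VC-HIT, L1-HIT, VC-HIT, VC-HIT]

0: 0xfe (blk 31, set 3) → MISS  vc=[]
1: 0xfb (blk 31, set 3) → L1-HIT  vc=[]
2: 0xfa (blk 31, set 3) → L1-HIT  vc=[]
3: 0xfe (blk 31, set 3) → L1-HIT  vc=[]
4: 0xf1 (blk 30, set 2) → MISS  vc=[]
5: 0xf6 (blk 30, set 2) → L1-HIT  vc=[]
6: 0xfa (blk 31, set 3) → L1-HIT  vc=[]
7: 0xfd (blk 31, set 3) → L1-HIT  vc=[]
8: 0x36 (blk 6, set 2) → MISS  vc=[30]
9: 0x51 (blk 10, set 2) → MISS  vc=[30, 6]
10: 0x36 (blk 6, set 2) → VC-HIT  vc=[30, 10]
11: 0x36 (blk 6, set 2) → L1-HIT  vc=[30, 10]
12: 0x52 (blk 10, set 2) → VC-HIT  vc=[30, 6]
13: 0x34 (blk 6, set 2) → VC-HIT  vc=[30, 10]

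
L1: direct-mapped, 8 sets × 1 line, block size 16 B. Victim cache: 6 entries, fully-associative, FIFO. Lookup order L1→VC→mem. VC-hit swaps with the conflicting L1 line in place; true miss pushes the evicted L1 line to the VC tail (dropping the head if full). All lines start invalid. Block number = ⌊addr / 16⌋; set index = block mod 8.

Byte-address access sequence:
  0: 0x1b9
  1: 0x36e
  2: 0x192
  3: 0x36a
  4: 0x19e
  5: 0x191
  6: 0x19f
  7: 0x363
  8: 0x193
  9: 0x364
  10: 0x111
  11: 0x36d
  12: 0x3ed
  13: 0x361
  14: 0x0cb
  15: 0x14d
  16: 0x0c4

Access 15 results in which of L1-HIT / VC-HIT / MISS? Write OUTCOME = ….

#0 0x1b9→b27/s3 MISS; vc=[]
#1 0x36e→b54/s6 MISS; vc=[]
#2 0x192→b25/s1 MISS; vc=[]
#3 0x36a→b54/s6 L1-HIT; vc=[]
#4 0x19e→b25/s1 L1-HIT; vc=[]
#5 0x191→b25/s1 L1-HIT; vc=[]
#6 0x19f→b25/s1 L1-HIT; vc=[]
#7 0x363→b54/s6 L1-HIT; vc=[]
#8 0x193→b25/s1 L1-HIT; vc=[]
#9 0x364→b54/s6 L1-HIT; vc=[]
#10 0x111→b17/s1 MISS; vc=[25]
#11 0x36d→b54/s6 L1-HIT; vc=[25]
#12 0x3ed→b62/s6 MISS; vc=[25,54]
#13 0x361→b54/s6 VC-HIT; vc=[25,62]
#14 0xcb→b12/s4 MISS; vc=[25,62]
#15 0x14d→b20/s4 MISS; vc=[25,62,12]
#16 0xc4→b12/s4 VC-HIT; vc=[25,62,20]

OUTCOME = MISS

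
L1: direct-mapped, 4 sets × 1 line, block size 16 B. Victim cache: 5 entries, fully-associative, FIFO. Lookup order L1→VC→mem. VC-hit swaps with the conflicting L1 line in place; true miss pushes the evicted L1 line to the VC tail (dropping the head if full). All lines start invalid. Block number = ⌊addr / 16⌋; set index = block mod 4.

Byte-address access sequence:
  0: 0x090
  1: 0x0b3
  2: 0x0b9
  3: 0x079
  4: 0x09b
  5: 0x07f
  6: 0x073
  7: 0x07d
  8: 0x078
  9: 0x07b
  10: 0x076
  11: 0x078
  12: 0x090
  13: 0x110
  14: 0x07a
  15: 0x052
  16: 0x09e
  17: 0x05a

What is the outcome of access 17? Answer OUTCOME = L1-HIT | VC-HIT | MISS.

#0 0x90→b9/s1 MISS; vc=[]
#1 0xb3→b11/s3 MISS; vc=[]
#2 0xb9→b11/s3 L1-HIT; vc=[]
#3 0x79→b7/s3 MISS; vc=[11]
#4 0x9b→b9/s1 L1-HIT; vc=[11]
#5 0x7f→b7/s3 L1-HIT; vc=[11]
#6 0x73→b7/s3 L1-HIT; vc=[11]
#7 0x7d→b7/s3 L1-HIT; vc=[11]
#8 0x78→b7/s3 L1-HIT; vc=[11]
#9 0x7b→b7/s3 L1-HIT; vc=[11]
#10 0x76→b7/s3 L1-HIT; vc=[11]
#11 0x78→b7/s3 L1-HIT; vc=[11]
#12 0x90→b9/s1 L1-HIT; vc=[11]
#13 0x110→b17/s1 MISS; vc=[11,9]
#14 0x7a→b7/s3 L1-HIT; vc=[11,9]
#15 0x52→b5/s1 MISS; vc=[11,9,17]
#16 0x9e→b9/s1 VC-HIT; vc=[11,5,17]
#17 0x5a→b5/s1 VC-HIT; vc=[11,9,17]

OUTCOME = VC-HIT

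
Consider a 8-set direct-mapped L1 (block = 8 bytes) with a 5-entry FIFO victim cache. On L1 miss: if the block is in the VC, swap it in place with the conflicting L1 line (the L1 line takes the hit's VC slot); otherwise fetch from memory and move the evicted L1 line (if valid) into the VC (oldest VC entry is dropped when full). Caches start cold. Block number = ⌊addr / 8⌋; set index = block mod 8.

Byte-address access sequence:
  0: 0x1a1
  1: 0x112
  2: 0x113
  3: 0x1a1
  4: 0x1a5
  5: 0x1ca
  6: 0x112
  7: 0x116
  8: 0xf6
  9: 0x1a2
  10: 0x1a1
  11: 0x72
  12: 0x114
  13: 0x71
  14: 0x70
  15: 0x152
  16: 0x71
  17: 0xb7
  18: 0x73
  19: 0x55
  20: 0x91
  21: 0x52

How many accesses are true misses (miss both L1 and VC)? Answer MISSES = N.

MISSES = 9

#0 0x1a1→b52/s4 MISS; vc=[]
#1 0x112→b34/s2 MISS; vc=[]
#2 0x113→b34/s2 L1-HIT; vc=[]
#3 0x1a1→b52/s4 L1-HIT; vc=[]
#4 0x1a5→b52/s4 L1-HIT; vc=[]
#5 0x1ca→b57/s1 MISS; vc=[]
#6 0x112→b34/s2 L1-HIT; vc=[]
#7 0x116→b34/s2 L1-HIT; vc=[]
#8 0xf6→b30/s6 MISS; vc=[]
#9 0x1a2→b52/s4 L1-HIT; vc=[]
#10 0x1a1→b52/s4 L1-HIT; vc=[]
#11 0x72→b14/s6 MISS; vc=[30]
#12 0x114→b34/s2 L1-HIT; vc=[30]
#13 0x71→b14/s6 L1-HIT; vc=[30]
#14 0x70→b14/s6 L1-HIT; vc=[30]
#15 0x152→b42/s2 MISS; vc=[30,34]
#16 0x71→b14/s6 L1-HIT; vc=[30,34]
#17 0xb7→b22/s6 MISS; vc=[30,34,14]
#18 0x73→b14/s6 VC-HIT; vc=[30,34,22]
#19 0x55→b10/s2 MISS; vc=[30,34,22,42]
#20 0x91→b18/s2 MISS; vc=[30,34,22,42,10]
#21 0x52→b10/s2 VC-HIT; vc=[30,34,22,42,18]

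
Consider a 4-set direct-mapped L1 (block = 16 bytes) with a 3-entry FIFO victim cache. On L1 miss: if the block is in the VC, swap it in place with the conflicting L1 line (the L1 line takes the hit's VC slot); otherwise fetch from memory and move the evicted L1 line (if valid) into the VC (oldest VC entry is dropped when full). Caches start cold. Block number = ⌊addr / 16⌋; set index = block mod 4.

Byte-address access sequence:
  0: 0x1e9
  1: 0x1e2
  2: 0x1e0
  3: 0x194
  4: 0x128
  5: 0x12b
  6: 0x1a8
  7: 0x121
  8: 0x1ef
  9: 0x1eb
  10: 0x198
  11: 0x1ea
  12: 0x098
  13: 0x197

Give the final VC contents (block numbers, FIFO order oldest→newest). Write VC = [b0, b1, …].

VC = [18, 26, 9]

  [0] addr=0x1e9 blk=30 s=2: MISS | VC []
  [1] addr=0x1e2 blk=30 s=2: L1-HIT | VC []
  [2] addr=0x1e0 blk=30 s=2: L1-HIT | VC []
  [3] addr=0x194 blk=25 s=1: MISS | VC []
  [4] addr=0x128 blk=18 s=2: MISS | VC [30]
  [5] addr=0x12b blk=18 s=2: L1-HIT | VC [30]
  [6] addr=0x1a8 blk=26 s=2: MISS | VC [30, 18]
  [7] addr=0x121 blk=18 s=2: VC-HIT | VC [30, 26]
  [8] addr=0x1ef blk=30 s=2: VC-HIT | VC [18, 26]
  [9] addr=0x1eb blk=30 s=2: L1-HIT | VC [18, 26]
  [10] addr=0x198 blk=25 s=1: L1-HIT | VC [18, 26]
  [11] addr=0x1ea blk=30 s=2: L1-HIT | VC [18, 26]
  [12] addr=0x98 blk=9 s=1: MISS | VC [18, 26, 25]
  [13] addr=0x197 blk=25 s=1: VC-HIT | VC [18, 26, 9]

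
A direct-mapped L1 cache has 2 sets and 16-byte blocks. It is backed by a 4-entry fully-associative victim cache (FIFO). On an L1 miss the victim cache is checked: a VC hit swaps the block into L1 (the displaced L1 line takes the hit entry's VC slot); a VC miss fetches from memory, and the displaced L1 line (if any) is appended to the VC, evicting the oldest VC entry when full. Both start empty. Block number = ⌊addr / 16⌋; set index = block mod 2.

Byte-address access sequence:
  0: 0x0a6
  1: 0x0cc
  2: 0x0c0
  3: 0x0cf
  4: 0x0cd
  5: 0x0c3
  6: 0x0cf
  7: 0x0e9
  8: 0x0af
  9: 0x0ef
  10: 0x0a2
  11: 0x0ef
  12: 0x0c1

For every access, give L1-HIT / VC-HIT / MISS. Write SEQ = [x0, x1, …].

0: 0xa6 (blk 10, set 0) → MISS  vc=[]
1: 0xcc (blk 12, set 0) → MISS  vc=[10]
2: 0xc0 (blk 12, set 0) → L1-HIT  vc=[10]
3: 0xcf (blk 12, set 0) → L1-HIT  vc=[10]
4: 0xcd (blk 12, set 0) → L1-HIT  vc=[10]
5: 0xc3 (blk 12, set 0) → L1-HIT  vc=[10]
6: 0xcf (blk 12, set 0) → L1-HIT  vc=[10]
7: 0xe9 (blk 14, set 0) → MISS  vc=[10, 12]
8: 0xaf (blk 10, set 0) → VC-HIT  vc=[14, 12]
9: 0xef (blk 14, set 0) → VC-HIT  vc=[10, 12]
10: 0xa2 (blk 10, set 0) → VC-HIT  vc=[14, 12]
11: 0xef (blk 14, set 0) → VC-HIT  vc=[10, 12]
12: 0xc1 (blk 12, set 0) → VC-HIT  vc=[10, 14]

SEQ = [MISS, MISS, L1-HIT, L1-HIT, L1-HIT, L1-HIT, L1-HIT, MISS, VC-HIT, VC-HIT, VC-HIT, VC-HIT, VC-HIT]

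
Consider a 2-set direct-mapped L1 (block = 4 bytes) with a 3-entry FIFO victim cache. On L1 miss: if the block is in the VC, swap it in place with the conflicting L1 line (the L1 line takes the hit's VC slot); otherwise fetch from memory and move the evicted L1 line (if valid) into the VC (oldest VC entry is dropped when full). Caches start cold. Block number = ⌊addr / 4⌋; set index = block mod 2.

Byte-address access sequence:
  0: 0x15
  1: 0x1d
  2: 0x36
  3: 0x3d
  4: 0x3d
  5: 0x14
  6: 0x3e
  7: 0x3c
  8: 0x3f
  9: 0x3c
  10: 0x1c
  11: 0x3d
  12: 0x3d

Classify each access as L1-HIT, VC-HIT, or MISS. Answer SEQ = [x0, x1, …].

SEQ = [MISS, MISS, MISS, MISS, L1-HIT, VC-HIT, VC-HIT, L1-HIT, L1-HIT, L1-HIT, VC-HIT, VC-HIT, L1-HIT]

0: 0x15 (blk 5, set 1) → MISS  vc=[]
1: 0x1d (blk 7, set 1) → MISS  vc=[5]
2: 0x36 (blk 13, set 1) → MISS  vc=[5, 7]
3: 0x3d (blk 15, set 1) → MISS  vc=[5, 7, 13]
4: 0x3d (blk 15, set 1) → L1-HIT  vc=[5, 7, 13]
5: 0x14 (blk 5, set 1) → VC-HIT  vc=[15, 7, 13]
6: 0x3e (blk 15, set 1) → VC-HIT  vc=[5, 7, 13]
7: 0x3c (blk 15, set 1) → L1-HIT  vc=[5, 7, 13]
8: 0x3f (blk 15, set 1) → L1-HIT  vc=[5, 7, 13]
9: 0x3c (blk 15, set 1) → L1-HIT  vc=[5, 7, 13]
10: 0x1c (blk 7, set 1) → VC-HIT  vc=[5, 15, 13]
11: 0x3d (blk 15, set 1) → VC-HIT  vc=[5, 7, 13]
12: 0x3d (blk 15, set 1) → L1-HIT  vc=[5, 7, 13]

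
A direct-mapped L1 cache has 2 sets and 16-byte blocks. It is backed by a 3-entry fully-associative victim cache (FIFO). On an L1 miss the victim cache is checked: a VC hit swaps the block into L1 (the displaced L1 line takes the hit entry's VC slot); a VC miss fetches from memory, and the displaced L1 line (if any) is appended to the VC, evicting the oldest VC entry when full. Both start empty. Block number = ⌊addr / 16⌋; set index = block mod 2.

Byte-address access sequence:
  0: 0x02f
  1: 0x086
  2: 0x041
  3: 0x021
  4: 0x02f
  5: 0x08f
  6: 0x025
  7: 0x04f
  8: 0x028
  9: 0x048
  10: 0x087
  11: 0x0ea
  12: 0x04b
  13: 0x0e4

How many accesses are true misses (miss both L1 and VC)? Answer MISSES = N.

  [0] addr=0x2f blk=2 s=0: MISS | VC []
  [1] addr=0x86 blk=8 s=0: MISS | VC [2]
  [2] addr=0x41 blk=4 s=0: MISS | VC [2, 8]
  [3] addr=0x21 blk=2 s=0: VC-HIT | VC [4, 8]
  [4] addr=0x2f blk=2 s=0: L1-HIT | VC [4, 8]
  [5] addr=0x8f blk=8 s=0: VC-HIT | VC [4, 2]
  [6] addr=0x25 blk=2 s=0: VC-HIT | VC [4, 8]
  [7] addr=0x4f blk=4 s=0: VC-HIT | VC [2, 8]
  [8] addr=0x28 blk=2 s=0: VC-HIT | VC [4, 8]
  [9] addr=0x48 blk=4 s=0: VC-HIT | VC [2, 8]
  [10] addr=0x87 blk=8 s=0: VC-HIT | VC [2, 4]
  [11] addr=0xea blk=14 s=0: MISS | VC [2, 4, 8]
  [12] addr=0x4b blk=4 s=0: VC-HIT | VC [2, 14, 8]
  [13] addr=0xe4 blk=14 s=0: VC-HIT | VC [2, 4, 8]

MISSES = 4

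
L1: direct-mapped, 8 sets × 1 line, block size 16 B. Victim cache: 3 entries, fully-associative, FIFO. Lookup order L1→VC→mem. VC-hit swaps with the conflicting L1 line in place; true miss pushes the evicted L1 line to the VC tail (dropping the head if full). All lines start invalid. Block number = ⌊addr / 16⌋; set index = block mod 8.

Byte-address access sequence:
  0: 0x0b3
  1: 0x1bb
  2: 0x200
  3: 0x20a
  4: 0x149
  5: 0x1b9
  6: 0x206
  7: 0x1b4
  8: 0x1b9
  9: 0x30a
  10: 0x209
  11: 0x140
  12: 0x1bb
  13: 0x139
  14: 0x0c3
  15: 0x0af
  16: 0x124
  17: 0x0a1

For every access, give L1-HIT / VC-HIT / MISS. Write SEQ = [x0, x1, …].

#0 0xb3→b11/s3 MISS; vc=[]
#1 0x1bb→b27/s3 MISS; vc=[11]
#2 0x200→b32/s0 MISS; vc=[11]
#3 0x20a→b32/s0 L1-HIT; vc=[11]
#4 0x149→b20/s4 MISS; vc=[11]
#5 0x1b9→b27/s3 L1-HIT; vc=[11]
#6 0x206→b32/s0 L1-HIT; vc=[11]
#7 0x1b4→b27/s3 L1-HIT; vc=[11]
#8 0x1b9→b27/s3 L1-HIT; vc=[11]
#9 0x30a→b48/s0 MISS; vc=[11,32]
#10 0x209→b32/s0 VC-HIT; vc=[11,48]
#11 0x140→b20/s4 L1-HIT; vc=[11,48]
#12 0x1bb→b27/s3 L1-HIT; vc=[11,48]
#13 0x139→b19/s3 MISS; vc=[11,48,27]
#14 0xc3→b12/s4 MISS; vc=[48,27,20]
#15 0xaf→b10/s2 MISS; vc=[48,27,20]
#16 0x124→b18/s2 MISS; vc=[27,20,10]
#17 0xa1→b10/s2 VC-HIT; vc=[27,20,18]

SEQ = [MISS, MISS, MISS, L1-HIT, MISS, L1-HIT, L1-HIT, L1-HIT, L1-HIT, MISS, VC-HIT, L1-HIT, L1-HIT, MISS, MISS, MISS, MISS, VC-HIT]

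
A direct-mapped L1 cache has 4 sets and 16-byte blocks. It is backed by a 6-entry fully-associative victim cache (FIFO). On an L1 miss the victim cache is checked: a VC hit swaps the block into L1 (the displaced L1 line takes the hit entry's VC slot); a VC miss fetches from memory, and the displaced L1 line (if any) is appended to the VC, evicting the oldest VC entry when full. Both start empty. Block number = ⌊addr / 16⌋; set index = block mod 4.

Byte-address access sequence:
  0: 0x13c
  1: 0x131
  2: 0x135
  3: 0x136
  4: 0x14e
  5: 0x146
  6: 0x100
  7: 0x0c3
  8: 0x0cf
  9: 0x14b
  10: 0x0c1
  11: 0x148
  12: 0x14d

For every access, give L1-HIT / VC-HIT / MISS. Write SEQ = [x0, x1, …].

SEQ = [MISS, L1-HIT, L1-HIT, L1-HIT, MISS, L1-HIT, MISS, MISS, L1-HIT, VC-HIT, VC-HIT, VC-HIT, L1-HIT]

0: 0x13c (blk 19, set 3) → MISS  vc=[]
1: 0x131 (blk 19, set 3) → L1-HIT  vc=[]
2: 0x135 (blk 19, set 3) → L1-HIT  vc=[]
3: 0x136 (blk 19, set 3) → L1-HIT  vc=[]
4: 0x14e (blk 20, set 0) → MISS  vc=[]
5: 0x146 (blk 20, set 0) → L1-HIT  vc=[]
6: 0x100 (blk 16, set 0) → MISS  vc=[20]
7: 0xc3 (blk 12, set 0) → MISS  vc=[20, 16]
8: 0xcf (blk 12, set 0) → L1-HIT  vc=[20, 16]
9: 0x14b (blk 20, set 0) → VC-HIT  vc=[12, 16]
10: 0xc1 (blk 12, set 0) → VC-HIT  vc=[20, 16]
11: 0x148 (blk 20, set 0) → VC-HIT  vc=[12, 16]
12: 0x14d (blk 20, set 0) → L1-HIT  vc=[12, 16]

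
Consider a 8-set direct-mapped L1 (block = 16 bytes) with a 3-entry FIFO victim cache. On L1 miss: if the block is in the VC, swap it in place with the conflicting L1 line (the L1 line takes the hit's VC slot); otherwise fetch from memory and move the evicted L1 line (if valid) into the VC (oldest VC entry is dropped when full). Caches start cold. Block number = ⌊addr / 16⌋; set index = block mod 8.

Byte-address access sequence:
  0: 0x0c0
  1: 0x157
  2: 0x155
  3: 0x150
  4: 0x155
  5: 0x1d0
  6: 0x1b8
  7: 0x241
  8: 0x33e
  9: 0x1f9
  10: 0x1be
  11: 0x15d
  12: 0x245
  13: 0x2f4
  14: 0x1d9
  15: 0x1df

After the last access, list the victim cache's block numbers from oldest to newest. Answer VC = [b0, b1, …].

  [0] addr=0xc0 blk=12 s=4: MISS | VC []
  [1] addr=0x157 blk=21 s=5: MISS | VC []
  [2] addr=0x155 blk=21 s=5: L1-HIT | VC []
  [3] addr=0x150 blk=21 s=5: L1-HIT | VC []
  [4] addr=0x155 blk=21 s=5: L1-HIT | VC []
  [5] addr=0x1d0 blk=29 s=5: MISS | VC [21]
  [6] addr=0x1b8 blk=27 s=3: MISS | VC [21]
  [7] addr=0x241 blk=36 s=4: MISS | VC [21, 12]
  [8] addr=0x33e blk=51 s=3: MISS | VC [21, 12, 27]
  [9] addr=0x1f9 blk=31 s=7: MISS | VC [21, 12, 27]
  [10] addr=0x1be blk=27 s=3: VC-HIT | VC [21, 12, 51]
  [11] addr=0x15d blk=21 s=5: VC-HIT | VC [29, 12, 51]
  [12] addr=0x245 blk=36 s=4: L1-HIT | VC [29, 12, 51]
  [13] addr=0x2f4 blk=47 s=7: MISS | VC [12, 51, 31]
  [14] addr=0x1d9 blk=29 s=5: MISS | VC [51, 31, 21]
  [15] addr=0x1df blk=29 s=5: L1-HIT | VC [51, 31, 21]

VC = [51, 31, 21]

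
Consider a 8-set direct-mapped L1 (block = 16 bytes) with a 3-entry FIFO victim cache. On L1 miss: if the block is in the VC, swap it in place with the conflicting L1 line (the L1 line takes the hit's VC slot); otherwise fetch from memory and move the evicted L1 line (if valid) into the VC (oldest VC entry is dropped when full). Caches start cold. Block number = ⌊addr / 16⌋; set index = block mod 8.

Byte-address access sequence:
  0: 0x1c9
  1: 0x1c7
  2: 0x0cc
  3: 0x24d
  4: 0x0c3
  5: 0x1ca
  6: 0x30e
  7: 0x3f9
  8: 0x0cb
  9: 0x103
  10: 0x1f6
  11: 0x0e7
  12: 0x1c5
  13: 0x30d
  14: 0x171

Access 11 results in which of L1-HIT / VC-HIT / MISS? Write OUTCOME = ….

OUTCOME = MISS

  [0] addr=0x1c9 blk=28 s=4: MISS | VC []
  [1] addr=0x1c7 blk=28 s=4: L1-HIT | VC []
  [2] addr=0xcc blk=12 s=4: MISS | VC [28]
  [3] addr=0x24d blk=36 s=4: MISS | VC [28, 12]
  [4] addr=0xc3 blk=12 s=4: VC-HIT | VC [28, 36]
  [5] addr=0x1ca blk=28 s=4: VC-HIT | VC [12, 36]
  [6] addr=0x30e blk=48 s=0: MISS | VC [12, 36]
  [7] addr=0x3f9 blk=63 s=7: MISS | VC [12, 36]
  [8] addr=0xcb blk=12 s=4: VC-HIT | VC [28, 36]
  [9] addr=0x103 blk=16 s=0: MISS | VC [28, 36, 48]
  [10] addr=0x1f6 blk=31 s=7: MISS | VC [36, 48, 63]
  [11] addr=0xe7 blk=14 s=6: MISS | VC [36, 48, 63]
  [12] addr=0x1c5 blk=28 s=4: MISS | VC [48, 63, 12]
  [13] addr=0x30d blk=48 s=0: VC-HIT | VC [16, 63, 12]
  [14] addr=0x171 blk=23 s=7: MISS | VC [63, 12, 31]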